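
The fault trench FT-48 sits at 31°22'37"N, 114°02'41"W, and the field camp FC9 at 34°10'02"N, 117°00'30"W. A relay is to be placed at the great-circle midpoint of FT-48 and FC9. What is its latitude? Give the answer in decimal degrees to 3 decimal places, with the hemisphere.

32.781°N

FT-48: φ = +31.37694°, λ = -114.04472°
FC9: φ = +34.16722°, λ = -117.00833°
Bx = cos φ₂ cos Δλ = 0.826295,  By = cos φ₂ sin Δλ = -0.042778
φₘ = atan2(sin φ₁ + sin φ₂, √((cos φ₁ + Bx)² + By²)) = 32.78080°
λₘ = λ₁ + atan2(By, cos φ₁ + Bx) = -115.50329°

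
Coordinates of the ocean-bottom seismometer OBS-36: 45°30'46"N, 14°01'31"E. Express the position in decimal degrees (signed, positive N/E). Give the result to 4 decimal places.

+45.5128°, +14.0253°

lat: 45.5128° N → +45.5128°
lon: 14.0253° E → +14.0253°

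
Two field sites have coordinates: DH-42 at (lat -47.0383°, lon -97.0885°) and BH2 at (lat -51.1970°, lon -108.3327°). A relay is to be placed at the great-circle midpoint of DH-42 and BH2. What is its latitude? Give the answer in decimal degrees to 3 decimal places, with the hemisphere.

49.254°S

Bx = cos φ₂ cos Δλ = 0.614616,  By = cos φ₂ sin Δλ = -0.122190
φₘ = atan2(sin φ₁ + sin φ₂, √((cos φ₁ + Bx)² + By²)) = -49.25407°
λₘ = λ₁ + atan2(By, cos φ₁ + Bx) = -102.47405°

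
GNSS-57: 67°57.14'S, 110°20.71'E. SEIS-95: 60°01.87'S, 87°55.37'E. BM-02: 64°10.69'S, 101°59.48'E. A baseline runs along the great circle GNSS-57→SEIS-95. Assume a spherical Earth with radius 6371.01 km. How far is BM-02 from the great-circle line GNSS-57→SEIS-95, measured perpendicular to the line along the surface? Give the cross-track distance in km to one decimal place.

153.6 km

GNSS-57: φ = -67.95233°, λ = +110.34517°
SEIS-95: φ = -60.03117°, λ = +87.92283°
BM-02: φ = -64.17817°, λ = +101.99133°
δ₁₃ = central angle GNSS-57→BM-02 = 0.088387 rad  (haversine)
θ₁₃ = bearing GNSS-57→BM-02 = 314.200°,  θ₁₂ = bearing GNSS-57→SEIS-95 = 298.350°
dₓₜ = R·arcsin(sin δ₁₃ · sin(θ₁₃ − θ₁₂)) = 6371.01·arcsin(0.08827·sin(15.851°)) = 153.617 km
|dₓₜ| = 153.617 km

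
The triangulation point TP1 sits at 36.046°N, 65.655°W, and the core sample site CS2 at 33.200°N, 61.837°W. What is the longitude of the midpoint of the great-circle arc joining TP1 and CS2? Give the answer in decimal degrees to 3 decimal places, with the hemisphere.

Bx = cos φ₂ cos Δλ = 0.834907,  By = cos φ₂ sin Δλ = 0.055718
φₘ = atan2(sin φ₁ + sin φ₂, √((cos φ₁ + Bx)² + By²)) = 34.63787°
λₘ = λ₁ + atan2(By, cos φ₁ + Bx) = -63.71325°

63.713°W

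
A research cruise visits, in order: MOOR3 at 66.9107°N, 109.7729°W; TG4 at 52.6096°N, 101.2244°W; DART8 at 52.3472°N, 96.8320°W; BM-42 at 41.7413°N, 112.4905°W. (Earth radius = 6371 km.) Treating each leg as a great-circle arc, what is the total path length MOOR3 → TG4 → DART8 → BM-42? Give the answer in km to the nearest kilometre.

3622 km

MOOR3→TG4: c = 0.260096 rad, d = 1657.07 km
TG4→DART8: c = 0.046908 rad, d = 298.85 km
DART8→BM-42: c = 0.261512 rad, d = 1666.09 km
Total = 1657.07 + 298.85 + 1666.09 = 3622.02 km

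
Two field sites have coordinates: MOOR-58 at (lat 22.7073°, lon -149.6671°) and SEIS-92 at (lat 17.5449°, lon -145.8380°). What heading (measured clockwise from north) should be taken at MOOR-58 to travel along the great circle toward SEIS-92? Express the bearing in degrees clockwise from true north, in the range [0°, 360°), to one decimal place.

Δλ = 3.8291°
y = sin Δλ · cos φ₂ = 0.063674
x = cos φ₁ sin φ₂ − sin φ₁ cos φ₂ cos Δλ = -0.089157
θ = atan2(y, x) = 144.4665° → 144.4665° (mod 360°)

144.5°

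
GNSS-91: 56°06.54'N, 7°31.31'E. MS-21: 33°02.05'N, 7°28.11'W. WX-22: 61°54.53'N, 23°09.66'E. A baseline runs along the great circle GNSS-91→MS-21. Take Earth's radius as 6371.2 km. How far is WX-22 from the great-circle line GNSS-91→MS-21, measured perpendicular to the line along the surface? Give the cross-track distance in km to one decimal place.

323.6 km

GNSS-91: φ = +56.10900°, λ = +7.52183°
MS-21: φ = +33.03417°, λ = -7.46850°
WX-22: φ = +61.90883°, λ = +23.16100°
δ₁₃ = central angle GNSS-91→WX-22 = 0.172490 rad  (haversine)
θ₁₃ = bearing GNSS-91→WX-22 = 47.695°,  θ₁₂ = bearing GNSS-91→MS-21 = 210.492°
dₓₜ = R·arcsin(sin δ₁₃ · sin(θ₁₃ − θ₁₂)) = 6371.2·arcsin(0.17164·sin(-162.796°)) = -323.571 km
|dₓₜ| = 323.571 km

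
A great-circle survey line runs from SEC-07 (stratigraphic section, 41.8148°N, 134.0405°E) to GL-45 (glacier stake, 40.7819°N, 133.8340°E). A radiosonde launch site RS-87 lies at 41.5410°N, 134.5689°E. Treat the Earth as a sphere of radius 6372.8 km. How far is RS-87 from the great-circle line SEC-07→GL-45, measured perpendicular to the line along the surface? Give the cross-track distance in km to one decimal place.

48.0 km

δ₁₃ = central angle SEC-07→RS-87 = 0.008383 rad  (haversine)
θ₁₃ = bearing SEC-07→RS-87 = 124.576°,  θ₁₂ = bearing SEC-07→GL-45 = 188.610°
dₓₜ = R·arcsin(sin δ₁₃ · sin(θ₁₃ − θ₁₂)) = 6372.8·arcsin(0.00838·sin(-64.035°)) = -48.033 km
|dₓₜ| = 48.033 km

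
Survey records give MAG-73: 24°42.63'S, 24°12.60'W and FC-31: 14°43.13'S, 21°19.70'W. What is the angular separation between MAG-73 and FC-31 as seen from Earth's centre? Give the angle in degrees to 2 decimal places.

MAG-73: φ = -24.71050°, λ = -24.21000°
FC-31: φ = -14.71883°, λ = -21.32833°
Δφ = 9.9917°,  Δλ = 2.8817°
a = sin²(Δφ/2) + cos φ₁ cos φ₂ sin²(Δλ/2) = 0.008139
c = 2·arcsin(√a) = 0.180679 rad = 10.3521°

10.35°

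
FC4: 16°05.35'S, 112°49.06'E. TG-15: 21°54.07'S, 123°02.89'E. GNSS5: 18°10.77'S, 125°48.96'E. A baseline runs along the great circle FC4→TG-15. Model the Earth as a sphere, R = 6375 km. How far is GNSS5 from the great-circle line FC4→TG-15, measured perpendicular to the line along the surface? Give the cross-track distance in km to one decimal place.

FC4: φ = -16.08917°, λ = +112.81767°
TG-15: φ = -21.90117°, λ = +123.04817°
GNSS5: φ = -18.17950°, λ = +125.81600°
δ₁₃ = central angle FC4→GNSS5 = 0.219788 rad  (haversine)
θ₁₃ = bearing FC4→GNSS5 = 101.434°,  θ₁₂ = bearing FC4→TG-15 = 122.591°
dₓₜ = R·arcsin(sin δ₁₃ · sin(θ₁₃ − θ₁₂)) = 6375·arcsin(0.21802·sin(-21.157°)) = -502.167 km
|dₓₜ| = 502.167 km

502.2 km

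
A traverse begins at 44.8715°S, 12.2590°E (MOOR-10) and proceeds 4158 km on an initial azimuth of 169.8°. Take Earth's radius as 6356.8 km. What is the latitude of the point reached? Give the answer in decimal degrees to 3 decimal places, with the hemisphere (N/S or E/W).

δ = d/R = 4158/6356.8 = 0.654103 rad
φ₂ = arcsin(sin φ₁ cos δ + cos φ₁ sin δ cos θ)
   = arcsin(-0.70552·0.79359 + 0.70869·0.60845·-0.98420) = -79.82804°
λ₂ = λ₁ + atan2(sin θ sin δ cos φ₁, cos δ − sin φ₁ sin φ₂) = 49.85622°

79.828°S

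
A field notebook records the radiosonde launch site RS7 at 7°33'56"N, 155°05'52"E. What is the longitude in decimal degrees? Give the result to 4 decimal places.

155.0978°E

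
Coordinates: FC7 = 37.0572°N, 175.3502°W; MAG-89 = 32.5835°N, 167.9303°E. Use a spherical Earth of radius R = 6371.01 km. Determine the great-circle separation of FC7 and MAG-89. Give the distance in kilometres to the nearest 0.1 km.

1602.7 km

Δφ = -4.4737°,  Δλ = -16.7195°
a = sin²(Δφ/2) + cos φ₁ cos φ₂ sin²(Δλ/2) = 0.015737
c = 2·arcsin(√a) = 0.251557 rad = 14.4132°
d = R·c = 6371.01 × 0.251557 = 1602.7 km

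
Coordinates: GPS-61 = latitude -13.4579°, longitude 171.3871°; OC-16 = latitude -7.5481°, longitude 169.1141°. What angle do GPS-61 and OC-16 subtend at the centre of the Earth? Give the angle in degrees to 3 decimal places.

6.318°

Δφ = 5.9098°,  Δλ = -2.2730°
a = sin²(Δφ/2) + cos φ₁ cos φ₂ sin²(Δλ/2) = 0.003037
c = 2·arcsin(√a) = 0.110268 rad = 6.3179°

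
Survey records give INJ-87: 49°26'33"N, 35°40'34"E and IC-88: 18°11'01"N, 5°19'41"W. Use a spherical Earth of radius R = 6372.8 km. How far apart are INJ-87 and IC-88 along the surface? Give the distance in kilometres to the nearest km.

5040 km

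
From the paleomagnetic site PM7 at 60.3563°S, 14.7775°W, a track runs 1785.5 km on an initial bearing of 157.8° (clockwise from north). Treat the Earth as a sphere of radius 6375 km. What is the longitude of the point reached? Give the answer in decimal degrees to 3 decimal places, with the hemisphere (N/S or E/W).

7.664°E

δ = d/R = 1785.5/6375 = 0.280078 rad
φ₂ = arcsin(sin φ₁ cos δ + cos φ₁ sin δ cos θ)
   = arcsin(-0.86912·0.96103 + 0.49460·0.27643·-0.92587) = -74.12077°
λ₂ = λ₁ + atan2(sin θ sin δ cos φ₁, cos δ − sin φ₁ sin φ₂) = 7.66373°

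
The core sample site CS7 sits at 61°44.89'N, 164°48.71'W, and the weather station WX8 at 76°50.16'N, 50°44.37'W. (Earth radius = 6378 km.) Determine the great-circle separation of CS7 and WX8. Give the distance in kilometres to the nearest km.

3956 km

CS7: φ = +61.74817°, λ = -164.81183°
WX8: φ = +76.83600°, λ = -50.73950°
Δφ = 15.0878°,  Δλ = 114.0723°
a = sin²(Δφ/2) + cos φ₁ cos φ₂ sin²(Δλ/2) = 0.093121
c = 2·arcsin(√a) = 0.620208 rad = 35.5353°
d = R·c = 6378 × 0.620208 = 3955.7 km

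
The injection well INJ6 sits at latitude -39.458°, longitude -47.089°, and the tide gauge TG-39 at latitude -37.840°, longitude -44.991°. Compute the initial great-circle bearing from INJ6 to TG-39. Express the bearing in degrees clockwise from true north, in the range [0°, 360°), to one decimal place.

46.0°

Δλ = 2.0980°
y = sin Δλ · cos φ₂ = 0.028911
x = cos φ₁ sin φ₂ − sin φ₁ cos φ₂ cos Δλ = 0.027899
θ = atan2(y, x) = 46.0203° → 46.0203° (mod 360°)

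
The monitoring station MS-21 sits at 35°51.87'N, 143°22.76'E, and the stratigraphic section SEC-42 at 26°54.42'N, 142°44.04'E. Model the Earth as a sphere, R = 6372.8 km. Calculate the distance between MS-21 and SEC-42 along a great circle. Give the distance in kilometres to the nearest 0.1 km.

998.2 km

MS-21: φ = +35.86450°, λ = +143.37933°
SEC-42: φ = +26.90700°, λ = +142.73400°
Δφ = -8.9575°,  Δλ = -0.6453°
a = sin²(Δφ/2) + cos φ₁ cos φ₂ sin²(Δλ/2) = 0.006121
c = 2·arcsin(√a) = 0.156632 rad = 8.9744°
d = R·c = 6372.8 × 0.156632 = 998.2 km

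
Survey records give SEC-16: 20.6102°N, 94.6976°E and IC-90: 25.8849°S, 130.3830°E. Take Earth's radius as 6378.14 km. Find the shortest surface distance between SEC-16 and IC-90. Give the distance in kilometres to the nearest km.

Δφ = -46.4951°,  Δλ = 35.6854°
a = sin²(Δφ/2) + cos φ₁ cos φ₂ sin²(Δλ/2) = 0.234850
c = 2·arcsin(√a) = 1.011843 rad = 57.9743°
d = R·c = 6378.14 × 1.011843 = 6453.7 km

6454 km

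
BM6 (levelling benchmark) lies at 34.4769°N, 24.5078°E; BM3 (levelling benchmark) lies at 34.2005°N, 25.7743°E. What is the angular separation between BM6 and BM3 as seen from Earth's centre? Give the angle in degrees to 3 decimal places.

Δφ = -0.2764°,  Δλ = 1.2665°
a = sin²(Δφ/2) + cos φ₁ cos φ₂ sin²(Δλ/2) = 0.000089
c = 2·arcsin(√a) = 0.018879 rad = 1.0817°

1.082°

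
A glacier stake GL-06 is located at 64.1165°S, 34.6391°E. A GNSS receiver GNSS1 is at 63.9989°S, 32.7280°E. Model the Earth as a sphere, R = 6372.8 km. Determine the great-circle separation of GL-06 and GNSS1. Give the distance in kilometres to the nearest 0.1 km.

93.9 km

Δφ = 0.1176°,  Δλ = -1.9111°
a = sin²(Δφ/2) + cos φ₁ cos φ₂ sin²(Δλ/2) = 0.000054
c = 2·arcsin(√a) = 0.014735 rad = 0.8442°
d = R·c = 6372.8 × 0.014735 = 93.9 km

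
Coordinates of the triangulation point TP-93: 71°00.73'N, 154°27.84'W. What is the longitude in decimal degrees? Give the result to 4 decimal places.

154.4640°W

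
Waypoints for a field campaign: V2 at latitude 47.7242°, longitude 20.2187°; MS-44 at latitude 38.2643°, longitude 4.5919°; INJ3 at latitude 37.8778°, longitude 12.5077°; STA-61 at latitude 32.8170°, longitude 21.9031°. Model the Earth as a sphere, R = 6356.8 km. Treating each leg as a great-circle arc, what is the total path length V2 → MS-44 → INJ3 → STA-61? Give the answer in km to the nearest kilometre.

V2→MS-44: c = 0.258096 rad, d = 1640.67 km
MS-44→INJ3: c = 0.108939 rad, d = 692.50 km
INJ3→STA-61: c = 0.160152 rad, d = 1018.06 km
Total = 1640.67 + 692.50 + 1018.06 = 3351.23 km

3351 km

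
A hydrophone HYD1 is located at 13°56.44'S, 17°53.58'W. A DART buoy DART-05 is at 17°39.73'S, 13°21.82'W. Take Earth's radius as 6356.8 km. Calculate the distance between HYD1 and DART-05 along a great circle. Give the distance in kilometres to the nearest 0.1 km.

635.7 km

HYD1: φ = -13.94067°, λ = -17.89300°
DART-05: φ = -17.66217°, λ = -13.36367°
Δφ = -3.7215°,  Δλ = 4.5293°
a = sin²(Δφ/2) + cos φ₁ cos φ₂ sin²(Δλ/2) = 0.002498
c = 2·arcsin(√a) = 0.100009 rad = 5.7301°
d = R·c = 6356.8 × 0.100009 = 635.7 km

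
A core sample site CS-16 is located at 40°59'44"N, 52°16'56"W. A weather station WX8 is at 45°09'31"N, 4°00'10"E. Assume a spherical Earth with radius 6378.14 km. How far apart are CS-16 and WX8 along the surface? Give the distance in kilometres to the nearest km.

4507 km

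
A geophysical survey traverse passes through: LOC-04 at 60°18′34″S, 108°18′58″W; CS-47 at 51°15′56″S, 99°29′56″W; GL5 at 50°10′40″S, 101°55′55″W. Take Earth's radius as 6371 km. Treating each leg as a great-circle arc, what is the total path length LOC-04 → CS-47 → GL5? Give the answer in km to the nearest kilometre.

1354 km

LOC-04: φ = -60.30944°, λ = -108.31611°
CS-47: φ = -51.26556°, λ = -99.49889°
GL5: φ = -50.17778°, λ = -101.93194°
LOC-04→CS-47: c = 0.179654 rad, d = 1144.57 km
CS-47→GL5: c = 0.032909 rad, d = 209.66 km
Total = 1144.57 + 209.66 = 1354.24 km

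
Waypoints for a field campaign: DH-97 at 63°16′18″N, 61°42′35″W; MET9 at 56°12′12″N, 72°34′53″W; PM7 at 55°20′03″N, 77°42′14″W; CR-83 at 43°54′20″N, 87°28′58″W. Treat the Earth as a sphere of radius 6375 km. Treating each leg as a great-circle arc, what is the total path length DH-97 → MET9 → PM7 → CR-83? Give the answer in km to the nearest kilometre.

DH-97: φ = +63.27167°, λ = -61.70972°
MET9: φ = +56.20333°, λ = -72.58139°
PM7: φ = +55.33417°, λ = -77.70389°
CR-83: φ = +43.90556°, λ = -87.48278°
DH-97→MET9: c = 0.155657 rad, d = 992.31 km
MET9→PM7: c = 0.052517 rad, d = 334.79 km
PM7→CR-83: c = 0.227567 rad, d = 1450.74 km
Total = 992.31 + 334.79 + 1450.74 = 2777.85 km

2778 km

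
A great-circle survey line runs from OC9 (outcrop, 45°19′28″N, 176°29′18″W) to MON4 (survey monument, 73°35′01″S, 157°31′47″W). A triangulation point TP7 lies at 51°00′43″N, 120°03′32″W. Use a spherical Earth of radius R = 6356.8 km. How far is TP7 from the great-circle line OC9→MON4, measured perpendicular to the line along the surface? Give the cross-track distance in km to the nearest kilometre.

3724 km

OC9: φ = +45.32444°, λ = -176.48833°
MON4: φ = -73.58361°, λ = -157.52972°
TP7: φ = +51.01194°, λ = -120.05889°
δ₁₃ = central angle OC9→TP7 = 0.647941 rad  (haversine)
θ₁₃ = bearing OC9→TP7 = 60.292°,  θ₁₂ = bearing OC9→MON4 = 173.937°
dₓₜ = R·arcsin(sin δ₁₃ · sin(θ₁₃ − θ₁₂)) = 6356.8·arcsin(0.60355·sin(-113.645°)) = -3723.891 km
|dₓₜ| = 3723.891 km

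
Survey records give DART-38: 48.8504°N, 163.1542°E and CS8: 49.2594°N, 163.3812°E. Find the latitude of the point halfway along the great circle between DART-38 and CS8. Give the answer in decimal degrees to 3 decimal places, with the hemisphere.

49.055°N

Bx = cos φ₂ cos Δλ = 0.652630,  By = cos φ₂ sin Δλ = 0.002586
φₘ = atan2(sin φ₁ + sin φ₂, √((cos φ₁ + Bx)² + By²)) = 49.05496°
λₘ = λ₁ + atan2(By, cos φ₁ + Bx) = 163.26723°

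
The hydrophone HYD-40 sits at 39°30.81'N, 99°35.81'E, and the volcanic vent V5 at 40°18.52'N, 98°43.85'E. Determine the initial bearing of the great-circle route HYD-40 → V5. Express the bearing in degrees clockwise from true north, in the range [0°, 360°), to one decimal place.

HYD-40: φ = +39.51350°, λ = +99.59683°
V5: φ = +40.30867°, λ = +98.73083°
Δλ = -0.8660°
y = sin Δλ · cos φ₂ = -0.011525
x = cos φ₁ sin φ₂ − sin φ₁ cos φ₂ cos Δλ = 0.013933
θ = atan2(y, x) = -39.5973° → 320.4027° (mod 360°)

320.4°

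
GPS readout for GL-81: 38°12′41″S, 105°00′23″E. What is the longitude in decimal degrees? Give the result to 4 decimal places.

105.0064°E

105° + 0′/60 + 23″/3600 = 105 + 0.00000 + 0.00639 = 105.0064°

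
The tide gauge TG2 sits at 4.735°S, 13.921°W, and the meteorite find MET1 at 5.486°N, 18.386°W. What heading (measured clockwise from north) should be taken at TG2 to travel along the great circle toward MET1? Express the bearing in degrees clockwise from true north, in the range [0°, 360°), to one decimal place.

336.4°

Δλ = -4.4650°
y = sin Δλ · cos φ₂ = -0.077494
x = cos φ₁ sin φ₂ − sin φ₁ cos φ₂ cos Δλ = 0.177196
θ = atan2(y, x) = -23.6213° → 336.3787° (mod 360°)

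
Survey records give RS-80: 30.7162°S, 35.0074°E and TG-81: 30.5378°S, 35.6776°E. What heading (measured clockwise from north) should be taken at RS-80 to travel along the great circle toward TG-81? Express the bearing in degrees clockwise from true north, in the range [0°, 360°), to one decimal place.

Δλ = 0.6702°
y = sin Δλ · cos φ₂ = 0.010074
x = cos φ₁ sin φ₂ − sin φ₁ cos φ₂ cos Δλ = 0.003084
θ = atan2(y, x) = 72.9819° → 72.9819° (mod 360°)

73.0°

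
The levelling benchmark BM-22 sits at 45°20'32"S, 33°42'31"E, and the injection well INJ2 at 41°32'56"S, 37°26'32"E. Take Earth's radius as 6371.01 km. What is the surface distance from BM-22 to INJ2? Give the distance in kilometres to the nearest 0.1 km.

BM-22: φ = -45.34222°, λ = +33.70861°
INJ2: φ = -41.54889°, λ = +37.44222°
Δφ = 3.7933°,  Δλ = 3.7336°
a = sin²(Δφ/2) + cos φ₁ cos φ₂ sin²(Δλ/2) = 0.001654
c = 2·arcsin(√a) = 0.081352 rad = 4.6611°
d = R·c = 6371.01 × 0.081352 = 518.3 km

518.3 km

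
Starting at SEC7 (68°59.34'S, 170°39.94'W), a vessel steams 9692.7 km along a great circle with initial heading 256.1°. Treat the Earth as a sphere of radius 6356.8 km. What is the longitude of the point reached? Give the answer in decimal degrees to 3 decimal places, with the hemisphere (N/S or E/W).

87.255°E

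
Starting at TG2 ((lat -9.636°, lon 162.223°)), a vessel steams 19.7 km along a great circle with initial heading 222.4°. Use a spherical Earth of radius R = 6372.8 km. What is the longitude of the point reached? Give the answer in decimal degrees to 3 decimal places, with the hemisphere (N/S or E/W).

162.102°E

δ = d/R = 19.7/6372.8 = 0.003091 rad
φ₂ = arcsin(sin φ₁ cos δ + cos φ₁ sin δ cos θ)
   = arcsin(-0.16739·1.00000 + 0.98589·0.00309·-0.73846) = -9.76677°
λ₂ = λ₁ + atan2(sin θ sin δ cos φ₁, cos δ − sin φ₁ sin φ₂) = 162.10181°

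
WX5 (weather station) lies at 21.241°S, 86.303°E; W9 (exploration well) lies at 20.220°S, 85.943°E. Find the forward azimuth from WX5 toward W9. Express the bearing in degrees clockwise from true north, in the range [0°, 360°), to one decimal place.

341.7°

Δλ = -0.3600°
y = sin Δλ · cos φ₂ = -0.005896
x = cos φ₁ sin φ₂ − sin φ₁ cos φ₂ cos Δλ = 0.017812
θ = atan2(y, x) = -18.3148° → 341.6852° (mod 360°)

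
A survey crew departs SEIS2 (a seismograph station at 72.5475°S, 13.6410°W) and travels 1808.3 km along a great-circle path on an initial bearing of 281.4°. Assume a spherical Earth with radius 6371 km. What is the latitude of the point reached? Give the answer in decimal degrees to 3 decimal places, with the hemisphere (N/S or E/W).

64.053°S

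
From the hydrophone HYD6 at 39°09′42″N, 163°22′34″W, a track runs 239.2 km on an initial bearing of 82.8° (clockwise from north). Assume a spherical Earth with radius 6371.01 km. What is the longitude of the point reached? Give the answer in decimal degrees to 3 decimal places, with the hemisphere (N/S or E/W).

HYD6: φ = +39.16167°, λ = -163.37611°
δ = d/R = 239.2/6371.01 = 0.037545 rad
φ₂ = arcsin(sin φ₁ cos δ + cos φ₁ sin δ cos θ)
   = arcsin(0.63151·0.99930 + 0.77537·0.03754·0.12533) = 39.39873°
λ₂ = λ₁ + atan2(sin θ sin δ cos φ₁, cos δ − sin φ₁ sin φ₂) = -160.61384°

160.614°W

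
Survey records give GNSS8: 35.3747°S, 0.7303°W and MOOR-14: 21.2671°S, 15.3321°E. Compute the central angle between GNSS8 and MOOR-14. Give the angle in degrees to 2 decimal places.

19.92°

Δφ = 14.1076°,  Δλ = 16.0624°
a = sin²(Δφ/2) + cos φ₁ cos φ₂ sin²(Δλ/2) = 0.029912
c = 2·arcsin(√a) = 0.347651 rad = 19.9189°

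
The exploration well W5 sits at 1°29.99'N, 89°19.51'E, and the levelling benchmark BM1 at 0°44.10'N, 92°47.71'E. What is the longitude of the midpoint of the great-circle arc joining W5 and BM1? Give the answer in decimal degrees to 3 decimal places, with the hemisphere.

W5: φ = +1.49983°, λ = +89.32517°
BM1: φ = +0.73500°, λ = +92.79517°
Bx = cos φ₂ cos Δλ = 0.998084,  By = cos φ₂ sin Δλ = 0.060521
φₘ = atan2(sin φ₁ + sin φ₂, √((cos φ₁ + Bx)² + By²)) = 1.11793°
λₘ = λ₁ + atan2(By, cos φ₁ + Bx) = 91.06039°

91.060°E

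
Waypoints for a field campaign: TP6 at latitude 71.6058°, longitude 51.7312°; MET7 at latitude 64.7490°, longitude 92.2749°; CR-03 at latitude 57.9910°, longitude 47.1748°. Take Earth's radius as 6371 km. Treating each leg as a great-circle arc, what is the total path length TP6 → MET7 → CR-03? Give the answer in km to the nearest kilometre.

4253 km

TP6→MET7: c = 0.281898 rad, d = 1795.97 km
MET7→CR-03: c = 0.385672 rad, d = 2457.12 km
Total = 1795.97 + 2457.12 = 4253.09 km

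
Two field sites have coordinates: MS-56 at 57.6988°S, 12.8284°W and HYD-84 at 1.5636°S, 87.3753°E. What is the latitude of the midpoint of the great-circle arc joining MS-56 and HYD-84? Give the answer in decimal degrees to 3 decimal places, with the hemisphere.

39.815°S

Bx = cos φ₂ cos Δλ = -0.177082,  By = cos φ₂ sin Δλ = 0.983818
φₘ = atan2(sin φ₁ + sin φ₂, √((cos φ₁ + Bx)² + By²)) = -39.81522°
λₘ = λ₁ + atan2(By, cos φ₁ + Bx) = 57.21237°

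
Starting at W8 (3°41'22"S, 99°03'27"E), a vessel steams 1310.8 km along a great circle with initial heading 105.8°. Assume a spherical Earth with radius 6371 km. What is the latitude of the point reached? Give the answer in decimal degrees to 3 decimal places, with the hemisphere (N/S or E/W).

6.806°S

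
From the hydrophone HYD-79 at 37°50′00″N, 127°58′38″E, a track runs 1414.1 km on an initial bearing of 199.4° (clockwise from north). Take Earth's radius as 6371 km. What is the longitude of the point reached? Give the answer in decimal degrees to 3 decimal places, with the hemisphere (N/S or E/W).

HYD-79: φ = +37.83333°, λ = +127.97722°
δ = d/R = 1414.1/6371 = 0.221959 rad
φ₂ = arcsin(sin φ₁ cos δ + cos φ₁ sin δ cos θ)
   = arcsin(0.61337·0.97547 + 0.78980·0.22014·-0.94322) = 25.74231°
λ₂ = λ₁ + atan2(sin θ sin δ cos φ₁, cos δ − sin φ₁ sin φ₂) = 123.32090°

123.321°E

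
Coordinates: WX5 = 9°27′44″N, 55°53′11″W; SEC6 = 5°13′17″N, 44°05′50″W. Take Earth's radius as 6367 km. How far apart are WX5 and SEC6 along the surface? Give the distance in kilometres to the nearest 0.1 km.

1381.8 km

WX5: φ = +9.46222°, λ = -55.88639°
SEC6: φ = +5.22139°, λ = -44.09722°
Δφ = -4.2408°,  Δλ = 11.7892°
a = sin²(Δφ/2) + cos φ₁ cos φ₂ sin²(Δλ/2) = 0.011729
c = 2·arcsin(√a) = 0.217029 rad = 12.4349°
d = R·c = 6367 × 0.217029 = 1381.8 km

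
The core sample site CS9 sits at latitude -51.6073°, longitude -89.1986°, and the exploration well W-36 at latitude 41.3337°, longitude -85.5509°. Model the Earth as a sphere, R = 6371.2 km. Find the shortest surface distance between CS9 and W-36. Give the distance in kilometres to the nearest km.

10341 km

Δφ = 92.9410°,  Δλ = 3.6477°
a = sin²(Δφ/2) + cos φ₁ cos φ₂ sin²(Δλ/2) = 0.526126
c = 2·arcsin(√a) = 1.623072 rad = 92.9952°
d = R·c = 6371.2 × 1.623072 = 10340.9 km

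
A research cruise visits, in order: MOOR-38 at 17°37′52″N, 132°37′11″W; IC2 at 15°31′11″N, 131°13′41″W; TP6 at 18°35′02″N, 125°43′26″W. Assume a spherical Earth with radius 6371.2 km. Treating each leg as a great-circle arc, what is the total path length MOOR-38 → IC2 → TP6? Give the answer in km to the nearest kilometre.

MOOR-38: φ = +17.63111°, λ = -132.61972°
IC2: φ = +15.51972°, λ = -131.22806°
TP6: φ = +18.58389°, λ = -125.72389°
MOOR-38→IC2: c = 0.043587 rad, d = 277.70 km
IC2→TP6: c = 0.106264 rad, d = 677.03 km
Total = 277.70 + 677.03 = 954.73 km

955 km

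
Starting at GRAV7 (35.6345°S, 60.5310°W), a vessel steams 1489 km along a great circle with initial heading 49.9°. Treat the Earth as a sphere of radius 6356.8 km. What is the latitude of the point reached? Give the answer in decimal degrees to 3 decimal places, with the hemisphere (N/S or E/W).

26.436°S

δ = d/R = 1489/6356.8 = 0.234237 rad
φ₂ = arcsin(sin φ₁ cos δ + cos φ₁ sin δ cos θ)
   = arcsin(-0.58261·0.97269 + 0.81275·0.23210·0.64412) = -26.43579°
λ₂ = λ₁ + atan2(sin θ sin δ cos φ₁, cos δ − sin φ₁ sin φ₂) = -49.09509°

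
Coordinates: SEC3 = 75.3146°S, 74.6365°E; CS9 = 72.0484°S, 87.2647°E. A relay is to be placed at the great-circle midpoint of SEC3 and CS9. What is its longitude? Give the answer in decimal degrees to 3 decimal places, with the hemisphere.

81.568°E

Bx = cos φ₂ cos Δλ = 0.300758,  By = cos φ₂ sin Δλ = 0.067383
φₘ = atan2(sin φ₁ + sin φ₂, √((cos φ₁ + Bx)² + By²)) = -73.77437°
λₘ = λ₁ + atan2(By, cos φ₁ + Bx) = 81.56796°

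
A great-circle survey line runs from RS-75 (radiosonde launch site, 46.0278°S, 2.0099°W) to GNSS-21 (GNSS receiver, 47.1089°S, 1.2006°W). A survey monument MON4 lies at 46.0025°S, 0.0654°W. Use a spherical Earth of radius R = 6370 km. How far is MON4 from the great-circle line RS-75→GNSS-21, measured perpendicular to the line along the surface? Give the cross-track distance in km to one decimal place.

134.3 km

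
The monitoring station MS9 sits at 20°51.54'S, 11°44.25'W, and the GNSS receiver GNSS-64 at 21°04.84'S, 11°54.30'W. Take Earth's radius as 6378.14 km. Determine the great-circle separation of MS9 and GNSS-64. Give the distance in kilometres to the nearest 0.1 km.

30.2 km

MS9: φ = -20.85900°, λ = -11.73750°
GNSS-64: φ = -21.08067°, λ = -11.90500°
Δφ = -0.2217°,  Δλ = -0.1675°
a = sin²(Δφ/2) + cos φ₁ cos φ₂ sin²(Δλ/2) = 0.000006
c = 2·arcsin(√a) = 0.004735 rad = 0.2713°
d = R·c = 6378.14 × 0.004735 = 30.2 km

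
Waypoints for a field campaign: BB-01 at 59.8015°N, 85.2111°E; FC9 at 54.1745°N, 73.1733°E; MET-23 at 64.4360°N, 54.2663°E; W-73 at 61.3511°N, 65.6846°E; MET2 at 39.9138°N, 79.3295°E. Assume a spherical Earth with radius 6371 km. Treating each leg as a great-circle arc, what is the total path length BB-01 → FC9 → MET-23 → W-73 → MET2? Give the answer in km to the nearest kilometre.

5743 km

BB-01→FC9: c = 0.150427 rad, d = 958.37 km
FC9→MET-23: c = 0.244008 rad, d = 1554.58 km
MET-23→W-73: c = 0.105347 rad, d = 671.16 km
W-73→MET2: c = 0.401594 rad, d = 2558.55 km
Total = 958.37 + 1554.58 + 671.16 + 2558.55 = 5742.66 km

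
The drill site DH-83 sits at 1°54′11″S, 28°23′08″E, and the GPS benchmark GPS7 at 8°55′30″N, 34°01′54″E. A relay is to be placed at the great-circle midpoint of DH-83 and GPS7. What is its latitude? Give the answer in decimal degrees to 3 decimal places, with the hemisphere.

DH-83: φ = -1.90306°, λ = +28.38556°
GPS7: φ = +8.92500°, λ = +34.03167°
Bx = cos φ₂ cos Δλ = 0.983100,  By = cos φ₂ sin Δλ = 0.097193
φₘ = atan2(sin φ₁ + sin φ₂, √((cos φ₁ + Bx)² + By²)) = 3.51523°
λₘ = λ₁ + atan2(By, cos φ₁ + Bx) = 31.19218°

3.515°N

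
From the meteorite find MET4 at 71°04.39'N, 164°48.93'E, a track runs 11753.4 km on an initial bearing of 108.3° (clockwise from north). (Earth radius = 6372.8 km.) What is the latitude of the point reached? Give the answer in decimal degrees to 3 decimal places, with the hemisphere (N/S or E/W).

20.706°S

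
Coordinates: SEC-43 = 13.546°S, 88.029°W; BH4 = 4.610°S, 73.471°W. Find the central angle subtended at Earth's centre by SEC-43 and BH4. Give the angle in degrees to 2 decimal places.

Δφ = 8.9360°,  Δλ = 14.5580°
a = sin²(Δφ/2) + cos φ₁ cos φ₂ sin²(Δλ/2) = 0.021625
c = 2·arcsin(√a) = 0.295178 rad = 16.9125°

16.91°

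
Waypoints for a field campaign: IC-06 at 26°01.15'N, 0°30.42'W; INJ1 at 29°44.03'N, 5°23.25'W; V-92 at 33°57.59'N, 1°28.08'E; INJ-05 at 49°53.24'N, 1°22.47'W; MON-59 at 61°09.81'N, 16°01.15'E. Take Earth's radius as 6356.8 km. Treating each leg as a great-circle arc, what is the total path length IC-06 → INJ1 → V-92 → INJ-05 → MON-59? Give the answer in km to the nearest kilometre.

4862 km

IC-06: φ = +26.01917°, λ = -0.50700°
INJ1: φ = +29.73383°, λ = -5.38750°
V-92: φ = +33.95983°, λ = +1.46800°
INJ-05: φ = +49.88733°, λ = -1.37450°
MON-59: φ = +61.16350°, λ = +16.01917°
IC-06→INJ1: c = 0.099340 rad, d = 631.49 km
INJ1→V-92: c = 0.125527 rad, d = 797.95 km
V-92→INJ-05: c = 0.280373 rad, d = 1782.28 km
INJ-05→MON-59: c = 0.259624 rad, d = 1650.38 km
Total = 631.49 + 797.95 + 1782.28 + 1650.38 = 4862.09 km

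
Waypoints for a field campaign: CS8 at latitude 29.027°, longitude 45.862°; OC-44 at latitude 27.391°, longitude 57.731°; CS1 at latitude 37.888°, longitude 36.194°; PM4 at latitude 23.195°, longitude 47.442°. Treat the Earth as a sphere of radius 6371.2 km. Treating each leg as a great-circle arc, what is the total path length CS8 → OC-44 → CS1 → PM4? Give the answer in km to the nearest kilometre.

5452 km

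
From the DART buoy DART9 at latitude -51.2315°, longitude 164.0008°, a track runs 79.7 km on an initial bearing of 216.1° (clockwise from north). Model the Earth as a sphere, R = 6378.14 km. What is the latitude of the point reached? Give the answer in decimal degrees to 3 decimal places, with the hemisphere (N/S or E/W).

51.808°S

δ = d/R = 79.7/6378.14 = 0.012496 rad
φ₂ = arcsin(sin φ₁ cos δ + cos φ₁ sin δ cos θ)
   = arcsin(-0.77968·0.99992 + 0.62618·0.01250·-0.80799) = -51.80802°
λ₂ = λ₁ + atan2(sin θ sin δ cos φ₁, cos δ − sin φ₁ sin φ₂) = 163.31854°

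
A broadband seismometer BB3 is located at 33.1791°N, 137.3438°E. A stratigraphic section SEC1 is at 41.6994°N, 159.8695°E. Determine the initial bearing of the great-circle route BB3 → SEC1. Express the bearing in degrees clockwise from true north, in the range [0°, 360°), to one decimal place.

Δλ = 22.5257°
y = sin Δλ · cos φ₂ = 0.286038
x = cos φ₁ sin φ₂ − sin φ₁ cos φ₂ cos Δλ = 0.179333
θ = atan2(y, x) = 57.9141° → 57.9141° (mod 360°)

57.9°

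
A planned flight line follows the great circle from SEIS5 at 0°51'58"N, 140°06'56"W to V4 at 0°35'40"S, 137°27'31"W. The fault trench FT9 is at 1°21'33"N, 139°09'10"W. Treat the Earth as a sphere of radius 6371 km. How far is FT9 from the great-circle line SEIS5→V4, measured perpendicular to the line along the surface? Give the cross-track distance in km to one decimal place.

SEIS5: φ = +0.86611°, λ = -140.11556°
V4: φ = -0.59444°, λ = -137.45861°
FT9: φ = +1.35917°, λ = -139.15278°
δ₁₃ = central angle SEIS5→FT9 = 0.018876 rad  (haversine)
θ₁₃ = bearing SEIS5→FT9 = 62.869°,  θ₁₂ = bearing SEIS5→V4 = 118.790°
dₓₜ = R·arcsin(sin δ₁₃ · sin(θ₁₃ − θ₁₂)) = 6371·arcsin(0.01887·sin(-55.921°)) = -99.605 km
|dₓₜ| = 99.605 km

99.6 km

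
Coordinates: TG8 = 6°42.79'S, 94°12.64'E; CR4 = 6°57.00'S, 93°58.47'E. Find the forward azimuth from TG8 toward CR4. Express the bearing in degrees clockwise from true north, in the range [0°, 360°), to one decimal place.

224.7°

TG8: φ = -6.71317°, λ = +94.21067°
CR4: φ = -6.95000°, λ = +93.97450°
Δλ = -0.2362°
y = sin Δλ · cos φ₂ = -0.004092
x = cos φ₁ sin φ₂ − sin φ₁ cos φ₂ cos Δλ = -0.004134
θ = atan2(y, x) = -135.2989° → 224.7011° (mod 360°)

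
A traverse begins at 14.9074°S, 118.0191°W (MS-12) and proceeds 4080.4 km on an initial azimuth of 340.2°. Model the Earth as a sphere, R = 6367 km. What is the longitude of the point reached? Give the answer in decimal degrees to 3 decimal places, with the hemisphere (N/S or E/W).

δ = d/R = 4080.4/6367 = 0.640867 rad
φ₂ = arcsin(sin φ₁ cos δ + cos φ₁ sin δ cos θ)
   = arcsin(-0.25726·0.80158 + 0.96634·0.59789·0.94088) = 19.71844°
λ₂ = λ₁ + atan2(sin θ sin δ cos φ₁, cos δ − sin φ₁ sin φ₂) = -130.44307°

130.443°W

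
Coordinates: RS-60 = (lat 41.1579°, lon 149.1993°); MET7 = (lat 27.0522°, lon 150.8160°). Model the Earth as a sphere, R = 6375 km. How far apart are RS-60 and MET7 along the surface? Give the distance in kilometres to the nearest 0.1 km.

Δφ = -14.1057°,  Δλ = 1.6167°
a = sin²(Δφ/2) + cos φ₁ cos φ₂ sin²(Δλ/2) = 0.015210
c = 2·arcsin(√a) = 0.247284 rad = 14.1683°
d = R·c = 6375 × 0.247284 = 1576.4 km

1576.4 km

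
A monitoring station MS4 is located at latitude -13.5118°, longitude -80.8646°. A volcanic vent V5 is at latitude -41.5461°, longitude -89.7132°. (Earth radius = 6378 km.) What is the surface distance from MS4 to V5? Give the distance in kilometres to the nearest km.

3236 km

Δφ = -28.0343°,  Δλ = -8.8486°
a = sin²(Δφ/2) + cos φ₁ cos φ₂ sin²(Δλ/2) = 0.062997
c = 2·arcsin(√a) = 0.507411 rad = 29.0725°
d = R·c = 6378 × 0.507411 = 3236.3 km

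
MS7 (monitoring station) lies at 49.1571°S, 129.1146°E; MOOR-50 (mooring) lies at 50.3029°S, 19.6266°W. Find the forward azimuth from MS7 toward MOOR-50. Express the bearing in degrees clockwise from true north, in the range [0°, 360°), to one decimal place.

Δλ = -148.7412°
y = sin Δλ · cos φ₂ = -0.331439
x = cos φ₁ sin φ₂ − sin φ₁ cos φ₂ cos Δλ = -0.916255
θ = atan2(y, x) = -160.1133° → 199.8867° (mod 360°)

199.9°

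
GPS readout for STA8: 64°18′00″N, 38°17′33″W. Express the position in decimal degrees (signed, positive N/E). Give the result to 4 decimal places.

+64.3000°, -38.2925°

lat: 64.3000° N → +64.3000°
lon: 38.2925° W → -38.2925°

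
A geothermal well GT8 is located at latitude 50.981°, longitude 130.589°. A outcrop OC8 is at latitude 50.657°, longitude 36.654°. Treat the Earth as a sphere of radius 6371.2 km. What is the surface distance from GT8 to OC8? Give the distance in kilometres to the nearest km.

6117 km

Δφ = -0.3240°,  Δλ = -93.9350°
a = sin²(Δφ/2) + cos φ₁ cos φ₂ sin²(Δλ/2) = 0.213267
c = 2·arcsin(√a) = 0.960066 rad = 55.0077°
d = R·c = 6371.2 × 0.960066 = 6116.8 km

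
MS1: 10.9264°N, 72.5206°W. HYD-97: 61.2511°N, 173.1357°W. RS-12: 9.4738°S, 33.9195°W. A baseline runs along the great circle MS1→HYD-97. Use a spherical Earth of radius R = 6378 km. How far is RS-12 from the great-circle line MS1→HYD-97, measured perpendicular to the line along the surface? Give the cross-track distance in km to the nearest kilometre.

δ₁₃ = central angle MS1→RS-12 = 0.758780 rad  (haversine)
θ₁₃ = bearing MS1→RS-12 = 116.568°,  θ₁₂ = bearing MS1→HYD-97 = 331.691°
dₓₜ = R·arcsin(sin δ₁₃ · sin(θ₁₃ − θ₁₂)) = 6378·arcsin(0.68804·sin(-215.123°)) = 2595.824 km
|dₓₜ| = 2595.824 km

2596 km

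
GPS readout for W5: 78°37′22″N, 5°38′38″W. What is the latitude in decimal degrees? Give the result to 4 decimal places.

78.6228°N

78° + 37′/60 + 22″/3600 = 78 + 0.61667 + 0.00611 = 78.6228°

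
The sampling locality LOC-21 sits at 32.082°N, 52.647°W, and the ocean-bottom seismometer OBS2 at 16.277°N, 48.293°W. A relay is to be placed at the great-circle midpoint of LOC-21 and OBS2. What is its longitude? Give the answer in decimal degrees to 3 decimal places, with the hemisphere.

50.334°W

Bx = cos φ₂ cos Δλ = 0.957148,  By = cos φ₂ sin Δλ = 0.072876
φₘ = atan2(sin φ₁ + sin φ₂, √((cos φ₁ + Bx)² + By²)) = 24.19490°
λₘ = λ₁ + atan2(By, cos φ₁ + Bx) = -50.33426°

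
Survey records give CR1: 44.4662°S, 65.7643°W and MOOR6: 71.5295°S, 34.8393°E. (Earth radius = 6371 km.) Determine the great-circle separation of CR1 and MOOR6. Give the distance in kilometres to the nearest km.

Δφ = -27.0633°,  Δλ = 100.6036°
a = sin²(Δφ/2) + cos φ₁ cos φ₂ sin²(Δλ/2) = 0.188601
c = 2·arcsin(√a) = 0.898482 rad = 51.4792°
d = R·c = 6371 × 0.898482 = 5724.2 km

5724 km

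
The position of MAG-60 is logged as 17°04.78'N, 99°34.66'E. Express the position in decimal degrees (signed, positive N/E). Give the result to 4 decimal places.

+17.0797°, +99.5777°

lat: 17.0797° N → +17.0797°
lon: 99.5777° E → +99.5777°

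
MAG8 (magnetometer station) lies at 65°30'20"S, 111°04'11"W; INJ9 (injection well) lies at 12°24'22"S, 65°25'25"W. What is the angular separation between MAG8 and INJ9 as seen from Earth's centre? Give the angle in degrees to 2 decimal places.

61.41°

MAG8: φ = -65.50556°, λ = -111.06972°
INJ9: φ = -12.40611°, λ = -65.42361°
Δφ = 53.0994°,  Δλ = 45.6461°
a = sin²(Δφ/2) + cos φ₁ cos φ₂ sin²(Δλ/2) = 0.260709
c = 2·arcsin(√a) = 1.071758 rad = 61.4072°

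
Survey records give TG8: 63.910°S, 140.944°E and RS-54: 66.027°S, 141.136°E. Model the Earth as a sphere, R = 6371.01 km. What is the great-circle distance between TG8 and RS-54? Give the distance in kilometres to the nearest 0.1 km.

235.6 km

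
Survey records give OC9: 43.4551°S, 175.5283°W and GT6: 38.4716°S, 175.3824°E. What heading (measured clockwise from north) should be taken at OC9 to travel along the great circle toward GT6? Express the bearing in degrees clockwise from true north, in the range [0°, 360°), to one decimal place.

302.9°

Δλ = -9.0893°
y = sin Δλ · cos φ₂ = -0.123680
x = cos φ₁ sin φ₂ − sin φ₁ cos φ₂ cos Δλ = 0.080107
θ = atan2(y, x) = -57.0690° → 302.9310° (mod 360°)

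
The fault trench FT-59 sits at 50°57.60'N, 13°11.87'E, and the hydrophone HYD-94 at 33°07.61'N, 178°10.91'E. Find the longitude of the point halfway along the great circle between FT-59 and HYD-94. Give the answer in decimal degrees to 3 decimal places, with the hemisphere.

142.720°E

FT-59: φ = +50.96000°, λ = +13.19783°
HYD-94: φ = +33.12683°, λ = +178.18183°
Bx = cos φ₂ cos Δλ = -0.808866,  By = cos φ₂ sin Δλ = 0.216977
φₘ = atan2(sin φ₁ + sin φ₂, √((cos φ₁ + Bx)² + By²)) = 77.99874°
λₘ = λ₁ + atan2(By, cos φ₁ + Bx) = 142.72006°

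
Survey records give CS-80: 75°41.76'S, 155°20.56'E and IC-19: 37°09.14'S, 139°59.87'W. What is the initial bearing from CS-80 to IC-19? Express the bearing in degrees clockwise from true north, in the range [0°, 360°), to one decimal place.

CS-80: φ = -75.69600°, λ = +155.34267°
IC-19: φ = -37.15233°, λ = -139.99783°
Δλ = 64.6595°
y = sin Δλ · cos φ₂ = 0.720342
x = cos φ₁ sin φ₂ − sin φ₁ cos φ₂ cos Δλ = 0.181339
θ = atan2(y, x) = 75.8699° → 75.8699° (mod 360°)

75.9°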